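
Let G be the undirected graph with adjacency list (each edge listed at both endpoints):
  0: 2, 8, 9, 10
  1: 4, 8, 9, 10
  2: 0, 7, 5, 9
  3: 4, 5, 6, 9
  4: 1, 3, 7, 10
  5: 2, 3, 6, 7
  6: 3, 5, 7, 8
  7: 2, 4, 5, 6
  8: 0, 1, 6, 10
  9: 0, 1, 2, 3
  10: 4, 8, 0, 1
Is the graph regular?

Degrees: 0:4, 1:4, 2:4, 3:4, 4:4, 5:4, 6:4, 7:4, 8:4, 9:4, 10:4
All degrees equal 4; the graph is regular.

Yes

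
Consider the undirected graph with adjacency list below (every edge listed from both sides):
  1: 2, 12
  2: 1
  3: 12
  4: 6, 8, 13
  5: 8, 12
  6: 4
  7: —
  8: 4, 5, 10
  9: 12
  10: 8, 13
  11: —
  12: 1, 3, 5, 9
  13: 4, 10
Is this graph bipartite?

Yes

A valid 2-coloring puts {2, 6, 7, 8, 11, 12, 13} on one side and {1, 3, 4, 5, 9, 10} on the other; every edge crosses between the two sides.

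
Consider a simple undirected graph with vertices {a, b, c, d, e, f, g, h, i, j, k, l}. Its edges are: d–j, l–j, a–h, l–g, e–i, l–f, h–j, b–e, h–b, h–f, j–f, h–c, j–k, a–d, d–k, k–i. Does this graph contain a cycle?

Yes

The graph has 12 vertices, 16 edges, and 1 connected component.
One cycle is h-j-l-f-h.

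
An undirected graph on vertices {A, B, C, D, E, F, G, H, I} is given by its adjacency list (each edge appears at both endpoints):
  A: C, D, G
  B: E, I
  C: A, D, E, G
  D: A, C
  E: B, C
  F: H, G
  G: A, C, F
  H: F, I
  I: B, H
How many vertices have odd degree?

2

Degrees: A:3, B:2, C:4, D:2, E:2, F:2, G:3, H:2, I:2
Odd-degree vertices: A, G.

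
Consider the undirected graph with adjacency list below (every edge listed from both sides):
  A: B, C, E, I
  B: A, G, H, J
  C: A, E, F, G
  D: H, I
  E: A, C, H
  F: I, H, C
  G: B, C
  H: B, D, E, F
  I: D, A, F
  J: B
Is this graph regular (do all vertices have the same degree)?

Degrees: A:4, B:4, C:4, D:2, E:3, F:3, G:2, H:4, I:3, J:1
Degrees are not all equal (e.g. deg(J)=1 but deg(A)=4); not regular.

No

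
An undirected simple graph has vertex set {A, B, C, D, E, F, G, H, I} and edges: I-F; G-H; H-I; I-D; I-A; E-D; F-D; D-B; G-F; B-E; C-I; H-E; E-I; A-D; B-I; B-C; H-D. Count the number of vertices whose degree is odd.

2

Degrees: A:2, B:4, C:2, D:6, E:4, F:3, G:2, H:4, I:7
Odd-degree vertices: F, I.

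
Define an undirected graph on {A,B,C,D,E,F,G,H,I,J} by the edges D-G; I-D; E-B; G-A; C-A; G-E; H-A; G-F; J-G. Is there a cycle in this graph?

The graph has 10 vertices, 9 edges, and 1 connected component.
Since 9 = 10 - 1, the graph is a forest and contains no cycle.

No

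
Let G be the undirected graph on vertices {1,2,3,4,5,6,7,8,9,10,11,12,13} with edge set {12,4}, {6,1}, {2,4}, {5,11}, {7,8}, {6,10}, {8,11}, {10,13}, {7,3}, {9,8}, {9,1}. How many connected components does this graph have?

Component: {2, 4, 12}
Component: {1, 3, 5, 6, 7, 8, 9, 10, 11, 13}

2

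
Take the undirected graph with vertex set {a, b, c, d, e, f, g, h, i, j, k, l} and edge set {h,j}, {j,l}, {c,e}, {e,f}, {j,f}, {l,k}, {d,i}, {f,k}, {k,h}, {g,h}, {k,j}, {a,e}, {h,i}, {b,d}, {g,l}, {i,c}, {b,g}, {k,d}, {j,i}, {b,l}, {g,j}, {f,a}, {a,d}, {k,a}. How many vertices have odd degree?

2

Degrees: a:4, b:3, c:2, d:4, e:3, f:4, g:4, h:4, i:4, j:6, k:6, l:4
Odd-degree vertices: b, e.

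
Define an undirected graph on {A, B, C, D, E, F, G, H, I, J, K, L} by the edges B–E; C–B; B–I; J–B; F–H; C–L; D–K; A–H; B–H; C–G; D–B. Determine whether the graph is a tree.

The graph has 12 vertices and 11 edges.
Connected and |E| = |V| - 1, which characterizes a tree.

Yes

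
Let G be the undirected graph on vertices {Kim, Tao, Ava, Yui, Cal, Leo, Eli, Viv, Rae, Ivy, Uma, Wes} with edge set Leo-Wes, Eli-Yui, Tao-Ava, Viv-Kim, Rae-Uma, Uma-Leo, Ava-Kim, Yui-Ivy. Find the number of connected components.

4

Component: {Cal}
Component: {Yui, Eli, Ivy}
Component: {Kim, Tao, Ava, Viv}
Component: {Leo, Rae, Uma, Wes}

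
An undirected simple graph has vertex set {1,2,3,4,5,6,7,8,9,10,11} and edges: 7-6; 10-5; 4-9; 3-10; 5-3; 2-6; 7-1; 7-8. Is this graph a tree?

|V| = 11, |E| = 8.
It splits into 4 components, so it cannot be a tree.

No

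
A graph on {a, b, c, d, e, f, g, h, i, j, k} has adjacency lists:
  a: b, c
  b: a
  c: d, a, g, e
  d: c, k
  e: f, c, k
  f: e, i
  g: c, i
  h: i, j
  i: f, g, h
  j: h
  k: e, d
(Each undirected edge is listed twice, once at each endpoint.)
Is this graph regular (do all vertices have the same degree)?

Degrees: a:2, b:1, c:4, d:2, e:3, f:2, g:2, h:2, i:3, j:1, k:2
Vertex b has degree 1 while c has degree 4, so the graph is not regular.

No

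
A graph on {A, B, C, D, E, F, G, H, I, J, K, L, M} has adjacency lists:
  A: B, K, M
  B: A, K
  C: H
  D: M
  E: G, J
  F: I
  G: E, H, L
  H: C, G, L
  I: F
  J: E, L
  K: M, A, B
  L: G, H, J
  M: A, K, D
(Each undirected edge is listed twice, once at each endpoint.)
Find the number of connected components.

3

Component: {F, I}
Component: {A, B, D, K, M}
Component: {C, E, G, H, J, L}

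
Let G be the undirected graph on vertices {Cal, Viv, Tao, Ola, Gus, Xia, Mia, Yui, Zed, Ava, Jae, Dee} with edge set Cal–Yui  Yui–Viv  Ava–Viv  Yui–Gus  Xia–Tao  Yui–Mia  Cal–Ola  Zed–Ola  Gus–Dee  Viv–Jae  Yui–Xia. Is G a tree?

The graph has 12 vertices and 11 edges.
Connected and |E| = |V| - 1, which characterizes a tree.

Yes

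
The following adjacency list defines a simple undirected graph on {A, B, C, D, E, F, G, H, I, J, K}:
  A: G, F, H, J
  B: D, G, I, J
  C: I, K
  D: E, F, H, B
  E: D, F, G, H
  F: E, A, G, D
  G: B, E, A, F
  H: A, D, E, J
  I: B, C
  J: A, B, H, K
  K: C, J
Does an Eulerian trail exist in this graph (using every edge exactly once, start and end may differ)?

Yes

Degrees: A:4, B:4, C:2, D:4, E:4, F:4, G:4, H:4, I:2, J:4, K:2
Odd-degree vertices: none (0 total).
With 0 odd-degree vertices and all edges in one connected piece, an Eulerian trail exists.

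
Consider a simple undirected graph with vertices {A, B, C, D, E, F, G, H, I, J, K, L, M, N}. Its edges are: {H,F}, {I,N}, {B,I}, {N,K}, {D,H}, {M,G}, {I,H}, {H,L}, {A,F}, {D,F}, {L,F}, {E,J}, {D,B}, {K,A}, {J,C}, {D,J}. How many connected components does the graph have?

Component: {G, M}
Component: {A, B, C, D, E, F, H, I, J, K, L, N}

2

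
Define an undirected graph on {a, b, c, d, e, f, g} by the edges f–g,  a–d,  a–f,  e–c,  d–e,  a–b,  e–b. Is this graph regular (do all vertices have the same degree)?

No

Degrees: a:3, b:2, c:1, d:2, e:3, f:2, g:1
Degrees are not all equal (e.g. deg(c)=1 but deg(a)=3); not regular.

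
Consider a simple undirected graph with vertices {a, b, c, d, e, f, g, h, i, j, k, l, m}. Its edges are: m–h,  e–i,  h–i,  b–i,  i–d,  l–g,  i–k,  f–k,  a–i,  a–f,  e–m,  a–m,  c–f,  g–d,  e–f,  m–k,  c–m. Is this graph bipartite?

A valid 2-coloring puts {f, g, i, j, m} on one side and {a, b, c, d, e, h, k, l} on the other; every edge crosses between the two sides.

Yes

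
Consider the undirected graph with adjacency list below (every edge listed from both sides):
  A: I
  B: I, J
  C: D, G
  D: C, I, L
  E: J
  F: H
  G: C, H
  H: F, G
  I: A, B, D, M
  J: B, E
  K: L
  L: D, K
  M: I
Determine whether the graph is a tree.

Yes

|V| = 13, |E| = 12.
It is connected with exactly 12 edges, hence acyclic — it is a tree.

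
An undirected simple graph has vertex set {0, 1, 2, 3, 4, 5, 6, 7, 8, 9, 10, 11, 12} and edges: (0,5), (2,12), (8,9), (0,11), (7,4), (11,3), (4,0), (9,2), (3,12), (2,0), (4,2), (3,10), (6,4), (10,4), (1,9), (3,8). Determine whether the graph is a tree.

No

The graph has 13 vertices and 16 edges.
A tree on 13 vertices has exactly 12 edges; this graph has 16, so it contains a cycle and is not a tree.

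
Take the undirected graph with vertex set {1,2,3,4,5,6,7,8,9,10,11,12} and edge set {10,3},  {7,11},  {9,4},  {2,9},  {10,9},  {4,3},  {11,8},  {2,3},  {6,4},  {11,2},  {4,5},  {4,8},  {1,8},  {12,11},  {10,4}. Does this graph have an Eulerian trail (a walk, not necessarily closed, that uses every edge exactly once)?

Degrees: 1:1, 2:3, 3:3, 4:6, 5:1, 6:1, 7:1, 8:3, 9:3, 10:3, 11:4, 12:1
Odd-degree vertices: 1, 2, 3, 5, 6, 7, 8, 9, 10, 12 (10 total).
With 10 odd-degree vertices (more than two), no single trail can use every edge.

No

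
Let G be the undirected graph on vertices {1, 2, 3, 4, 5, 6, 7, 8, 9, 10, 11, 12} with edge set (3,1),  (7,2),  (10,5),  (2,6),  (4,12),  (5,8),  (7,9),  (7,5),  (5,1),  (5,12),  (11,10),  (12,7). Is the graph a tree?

The graph has 12 vertices and 12 edges.
Connected but with 12 > 11 edges, so it has a cycle and is not a tree.

No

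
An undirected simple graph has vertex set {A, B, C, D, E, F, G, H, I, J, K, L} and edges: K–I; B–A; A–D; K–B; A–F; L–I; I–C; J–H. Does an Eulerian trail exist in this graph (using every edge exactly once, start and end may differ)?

Degrees: A:3, B:2, C:1, D:1, E:0, F:1, G:0, H:1, I:3, J:1, K:2, L:1
Odd-degree vertices: A, C, D, F, H, I, J, L (8 total).
With 8 odd-degree vertices (more than two), no single trail can use every edge.

No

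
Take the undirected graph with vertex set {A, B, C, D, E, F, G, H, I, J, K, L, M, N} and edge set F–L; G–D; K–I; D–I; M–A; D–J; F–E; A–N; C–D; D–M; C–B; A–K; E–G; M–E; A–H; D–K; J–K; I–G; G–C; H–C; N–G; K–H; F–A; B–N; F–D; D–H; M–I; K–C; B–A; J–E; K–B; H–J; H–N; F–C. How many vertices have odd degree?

Degrees: A:6, B:4, C:6, D:8, E:4, F:5, G:5, H:6, I:4, J:4, K:7, L:1, M:4, N:4
Odd-degree vertices: F, G, K, L.

4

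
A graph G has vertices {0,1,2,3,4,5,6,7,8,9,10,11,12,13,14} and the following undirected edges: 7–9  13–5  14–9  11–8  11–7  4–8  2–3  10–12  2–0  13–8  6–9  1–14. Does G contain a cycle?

No

The graph has 15 vertices, 12 edges, and 3 connected components.
Since 12 = 15 - 3, the graph is a forest and contains no cycle.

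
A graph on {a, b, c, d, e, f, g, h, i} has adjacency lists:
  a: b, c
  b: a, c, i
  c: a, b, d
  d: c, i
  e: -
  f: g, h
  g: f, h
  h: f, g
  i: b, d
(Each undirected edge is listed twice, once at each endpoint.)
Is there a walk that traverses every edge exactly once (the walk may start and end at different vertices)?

No

Degrees: a:2, b:3, c:3, d:2, e:0, f:2, g:2, h:2, i:2
Odd-degree vertices: b, c (2 total).
The edges lie in more than one component, so no single trail can cover them all.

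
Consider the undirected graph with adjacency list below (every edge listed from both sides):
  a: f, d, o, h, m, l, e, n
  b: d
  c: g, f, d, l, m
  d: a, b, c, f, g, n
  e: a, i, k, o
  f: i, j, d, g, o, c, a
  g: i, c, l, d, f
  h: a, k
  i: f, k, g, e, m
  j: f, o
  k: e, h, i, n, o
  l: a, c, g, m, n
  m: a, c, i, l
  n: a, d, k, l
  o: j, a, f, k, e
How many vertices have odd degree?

Degrees: a:8, b:1, c:5, d:6, e:4, f:7, g:5, h:2, i:5, j:2, k:5, l:5, m:4, n:4, o:5
Odd-degree vertices: b, c, f, g, i, k, l, o.

8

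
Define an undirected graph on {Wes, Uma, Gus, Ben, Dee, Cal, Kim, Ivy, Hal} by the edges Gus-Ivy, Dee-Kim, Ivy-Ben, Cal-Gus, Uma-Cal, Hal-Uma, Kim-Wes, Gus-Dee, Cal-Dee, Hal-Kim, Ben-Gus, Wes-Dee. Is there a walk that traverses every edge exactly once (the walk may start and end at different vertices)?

Degrees: Wes:2, Uma:2, Gus:4, Ben:2, Dee:4, Cal:3, Kim:3, Ivy:2, Hal:2
Odd-degree vertices: Cal, Kim (2 total).
The non-isolated vertices are connected and exactly 2 have odd degree, so an Eulerian trail exists (from Cal to Kim).

Yes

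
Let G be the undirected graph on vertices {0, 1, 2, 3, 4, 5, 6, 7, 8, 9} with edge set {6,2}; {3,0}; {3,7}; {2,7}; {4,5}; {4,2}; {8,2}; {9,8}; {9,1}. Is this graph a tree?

The graph has 10 vertices and 9 edges.
Connected and |E| = |V| - 1, which characterizes a tree.

Yes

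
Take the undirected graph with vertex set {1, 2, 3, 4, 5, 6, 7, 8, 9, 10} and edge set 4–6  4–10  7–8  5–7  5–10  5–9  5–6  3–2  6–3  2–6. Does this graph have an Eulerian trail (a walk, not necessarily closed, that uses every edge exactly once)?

Degrees: 1:0, 2:2, 3:2, 4:2, 5:4, 6:4, 7:2, 8:1, 9:1, 10:2
Odd-degree vertices: 8, 9 (2 total).
With 2 odd-degree vertices and all edges in one connected piece, an Eulerian trail exists (from 8 to 9).

Yes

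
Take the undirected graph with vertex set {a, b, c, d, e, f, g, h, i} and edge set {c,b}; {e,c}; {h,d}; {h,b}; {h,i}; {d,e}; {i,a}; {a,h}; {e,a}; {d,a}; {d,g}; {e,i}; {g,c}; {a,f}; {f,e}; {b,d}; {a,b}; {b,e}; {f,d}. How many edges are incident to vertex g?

2

Neighbors of g: c, d.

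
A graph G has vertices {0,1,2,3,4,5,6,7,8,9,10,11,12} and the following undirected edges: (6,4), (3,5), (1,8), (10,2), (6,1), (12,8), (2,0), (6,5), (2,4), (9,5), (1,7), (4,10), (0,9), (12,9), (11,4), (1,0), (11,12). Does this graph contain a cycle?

Yes

|V| = 13, |E| = 17, number of components = 1.
Since 17 > 13 - 1, a cycle must exist; for instance 0-1-8-12-11-4-2-0.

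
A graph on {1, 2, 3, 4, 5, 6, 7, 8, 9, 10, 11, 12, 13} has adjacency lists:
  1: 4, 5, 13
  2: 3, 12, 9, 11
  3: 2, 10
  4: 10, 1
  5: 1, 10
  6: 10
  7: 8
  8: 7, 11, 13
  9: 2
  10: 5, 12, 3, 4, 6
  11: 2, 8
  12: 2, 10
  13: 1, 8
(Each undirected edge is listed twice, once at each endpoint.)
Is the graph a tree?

|V| = 13, |E| = 15.
A tree on 13 vertices has exactly 12 edges; this graph has 15, so it contains a cycle and is not a tree.

No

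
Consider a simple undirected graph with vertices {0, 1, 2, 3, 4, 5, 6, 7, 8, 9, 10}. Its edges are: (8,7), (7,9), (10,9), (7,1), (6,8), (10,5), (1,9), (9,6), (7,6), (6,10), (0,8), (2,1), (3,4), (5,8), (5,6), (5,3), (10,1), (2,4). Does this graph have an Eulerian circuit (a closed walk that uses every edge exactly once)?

Degrees: 0:1, 1:4, 2:2, 3:2, 4:2, 5:4, 6:5, 7:4, 8:4, 9:4, 10:4
Vertices with odd degree: 0, 6. An Eulerian circuit requires all degrees even.

No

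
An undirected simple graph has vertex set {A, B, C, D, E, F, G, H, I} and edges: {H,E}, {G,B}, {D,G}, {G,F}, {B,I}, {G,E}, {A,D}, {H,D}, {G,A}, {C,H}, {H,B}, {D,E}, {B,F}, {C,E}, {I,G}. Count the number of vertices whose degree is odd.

Degrees: A:2, B:4, C:2, D:4, E:4, F:2, G:6, H:4, I:2
Odd-degree vertices: none.

0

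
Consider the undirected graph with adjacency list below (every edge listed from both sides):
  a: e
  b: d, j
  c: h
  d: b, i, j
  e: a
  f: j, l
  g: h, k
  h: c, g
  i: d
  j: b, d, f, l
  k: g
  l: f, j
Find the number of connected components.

Component: {a, e}
Component: {c, g, h, k}
Component: {b, d, f, i, j, l}

3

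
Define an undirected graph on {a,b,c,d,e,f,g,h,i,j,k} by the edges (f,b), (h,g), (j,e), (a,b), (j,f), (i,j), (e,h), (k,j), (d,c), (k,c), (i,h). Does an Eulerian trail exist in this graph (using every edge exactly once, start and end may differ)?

No

Degrees: a:1, b:2, c:2, d:1, e:2, f:2, g:1, h:3, i:2, j:4, k:2
Odd-degree vertices: a, d, g, h (4 total).
An Eulerian trail requires 0 or 2 odd-degree vertices; here there are 4.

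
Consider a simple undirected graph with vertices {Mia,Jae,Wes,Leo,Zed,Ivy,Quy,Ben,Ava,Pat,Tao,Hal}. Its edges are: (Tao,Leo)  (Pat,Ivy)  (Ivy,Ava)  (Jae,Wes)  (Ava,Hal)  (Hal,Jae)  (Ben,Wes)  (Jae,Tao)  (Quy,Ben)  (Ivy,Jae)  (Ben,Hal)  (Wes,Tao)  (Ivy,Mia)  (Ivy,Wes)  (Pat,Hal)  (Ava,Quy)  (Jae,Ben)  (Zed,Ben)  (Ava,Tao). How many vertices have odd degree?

Degrees: Mia:1, Jae:5, Wes:4, Leo:1, Zed:1, Ivy:5, Quy:2, Ben:5, Ava:4, Pat:2, Tao:4, Hal:4
Odd-degree vertices: Mia, Jae, Leo, Zed, Ivy, Ben.

6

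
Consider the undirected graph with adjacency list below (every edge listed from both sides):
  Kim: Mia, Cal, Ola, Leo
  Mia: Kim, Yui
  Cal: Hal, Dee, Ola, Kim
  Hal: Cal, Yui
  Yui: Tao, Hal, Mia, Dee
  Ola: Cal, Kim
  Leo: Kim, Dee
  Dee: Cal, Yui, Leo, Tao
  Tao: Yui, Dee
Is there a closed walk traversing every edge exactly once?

Yes

Degrees: Kim:4, Mia:2, Cal:4, Hal:2, Yui:4, Ola:2, Leo:2, Dee:4, Tao:2
All degrees are even and the non-isolated vertices are connected — an Eulerian circuit exists.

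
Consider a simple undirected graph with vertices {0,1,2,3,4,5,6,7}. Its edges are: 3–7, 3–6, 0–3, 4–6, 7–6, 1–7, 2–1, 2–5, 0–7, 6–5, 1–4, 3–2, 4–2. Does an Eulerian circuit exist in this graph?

No

Degrees: 0:2, 1:3, 2:4, 3:4, 4:3, 5:2, 6:4, 7:4
1, 4 have odd degree; an Eulerian circuit needs every degree to be even, so none exists.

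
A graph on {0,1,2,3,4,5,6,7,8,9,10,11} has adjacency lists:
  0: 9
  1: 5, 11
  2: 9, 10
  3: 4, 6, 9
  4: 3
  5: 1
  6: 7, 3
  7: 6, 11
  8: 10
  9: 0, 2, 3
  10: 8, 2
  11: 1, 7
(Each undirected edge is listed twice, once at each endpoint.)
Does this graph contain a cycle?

The graph has 12 vertices, 11 edges, and 1 connected component.
A forest on 12 vertices with 1 component has exactly 11 edges, which matches — so no cycle.

No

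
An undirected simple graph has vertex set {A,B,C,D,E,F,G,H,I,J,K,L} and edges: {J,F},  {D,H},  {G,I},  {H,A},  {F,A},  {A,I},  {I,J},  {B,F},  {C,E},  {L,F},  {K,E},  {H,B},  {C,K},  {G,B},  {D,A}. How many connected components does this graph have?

Component: {C, E, K}
Component: {A, B, D, F, G, H, I, J, L}

2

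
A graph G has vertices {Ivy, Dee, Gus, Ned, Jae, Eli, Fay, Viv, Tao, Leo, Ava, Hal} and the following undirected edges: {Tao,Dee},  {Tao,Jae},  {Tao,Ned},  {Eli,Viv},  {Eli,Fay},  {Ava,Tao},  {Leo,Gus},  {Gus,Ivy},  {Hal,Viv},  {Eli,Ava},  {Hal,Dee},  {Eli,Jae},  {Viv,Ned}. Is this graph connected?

Component: {Ivy, Gus, Leo}
Component: {Dee, Ned, Jae, Eli, Fay, Viv, Tao, Ava, Hal}
There are 2 separate components, so the graph is not connected.

No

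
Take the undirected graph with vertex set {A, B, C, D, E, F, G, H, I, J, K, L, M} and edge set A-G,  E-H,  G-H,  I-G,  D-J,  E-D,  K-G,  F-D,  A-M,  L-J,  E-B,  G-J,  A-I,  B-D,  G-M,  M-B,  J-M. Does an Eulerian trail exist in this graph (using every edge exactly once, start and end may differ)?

No

Degrees: A:3, B:3, C:0, D:4, E:3, F:1, G:6, H:2, I:2, J:4, K:1, L:1, M:4
Odd-degree vertices: A, B, E, F, K, L (6 total).
With 6 odd-degree vertices (more than two), no single trail can use every edge.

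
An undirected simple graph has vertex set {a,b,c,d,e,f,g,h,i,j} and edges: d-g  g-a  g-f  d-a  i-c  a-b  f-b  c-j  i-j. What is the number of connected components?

4

Component: {e}
Component: {h}
Component: {c, i, j}
Component: {a, b, d, f, g}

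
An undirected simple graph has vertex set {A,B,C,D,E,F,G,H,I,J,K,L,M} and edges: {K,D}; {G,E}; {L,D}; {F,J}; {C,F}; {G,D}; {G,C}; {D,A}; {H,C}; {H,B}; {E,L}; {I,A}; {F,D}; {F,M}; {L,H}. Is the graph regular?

No

Degrees: A:2, B:1, C:3, D:5, E:2, F:4, G:3, H:3, I:1, J:1, K:1, L:3, M:1
Vertex B has degree 1 while D has degree 5, so the graph is not regular.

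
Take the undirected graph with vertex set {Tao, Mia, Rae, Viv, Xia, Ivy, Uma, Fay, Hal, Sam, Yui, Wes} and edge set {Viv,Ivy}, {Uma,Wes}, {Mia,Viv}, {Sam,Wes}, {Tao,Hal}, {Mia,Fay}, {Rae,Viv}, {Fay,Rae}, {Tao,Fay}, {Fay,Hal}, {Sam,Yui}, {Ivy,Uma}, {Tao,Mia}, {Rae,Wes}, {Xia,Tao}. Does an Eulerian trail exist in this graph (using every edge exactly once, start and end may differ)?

No

Degrees: Tao:4, Mia:3, Rae:3, Viv:3, Xia:1, Ivy:2, Uma:2, Fay:4, Hal:2, Sam:2, Yui:1, Wes:3
Odd-degree vertices: Mia, Rae, Viv, Xia, Yui, Wes (6 total).
With 6 odd-degree vertices (more than two), no single trail can use every edge.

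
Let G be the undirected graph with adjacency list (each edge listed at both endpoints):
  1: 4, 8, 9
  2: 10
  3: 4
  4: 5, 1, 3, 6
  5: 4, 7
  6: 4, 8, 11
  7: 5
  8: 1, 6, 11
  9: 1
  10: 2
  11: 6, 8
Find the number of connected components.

2

Component: {2, 10}
Component: {1, 3, 4, 5, 6, 7, 8, 9, 11}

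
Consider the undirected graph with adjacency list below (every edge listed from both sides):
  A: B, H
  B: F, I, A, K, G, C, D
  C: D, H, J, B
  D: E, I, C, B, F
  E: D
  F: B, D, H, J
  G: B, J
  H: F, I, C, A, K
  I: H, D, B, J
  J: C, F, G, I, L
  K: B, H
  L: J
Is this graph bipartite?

No

The cycle B-D-I-B has length 3, which is odd, so the graph is not bipartite.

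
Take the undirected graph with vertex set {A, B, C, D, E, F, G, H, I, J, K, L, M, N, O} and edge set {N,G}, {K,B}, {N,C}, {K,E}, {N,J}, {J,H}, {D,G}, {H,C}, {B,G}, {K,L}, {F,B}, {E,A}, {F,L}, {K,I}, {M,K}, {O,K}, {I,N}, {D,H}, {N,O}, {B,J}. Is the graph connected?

A breadth-first search from A visits A, E, K, B, O, L, I, M, G, F, J, N, D, H, C — all 15 vertices — so the graph is connected.

Yes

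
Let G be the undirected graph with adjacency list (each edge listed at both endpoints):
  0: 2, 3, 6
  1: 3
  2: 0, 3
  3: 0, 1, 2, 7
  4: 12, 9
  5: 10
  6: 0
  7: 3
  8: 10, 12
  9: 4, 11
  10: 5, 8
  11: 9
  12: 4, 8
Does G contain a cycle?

Yes

The graph has 13 vertices, 12 edges, and 2 connected components.
Since 12 > 13 - 2, a cycle must exist; for instance 0-3-2-0.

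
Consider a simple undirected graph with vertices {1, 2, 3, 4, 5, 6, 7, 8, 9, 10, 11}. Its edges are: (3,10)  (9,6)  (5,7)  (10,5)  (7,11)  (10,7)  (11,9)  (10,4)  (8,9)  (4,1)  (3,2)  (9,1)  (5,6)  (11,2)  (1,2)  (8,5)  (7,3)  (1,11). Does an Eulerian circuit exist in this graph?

No

Degrees: 1:4, 2:3, 3:3, 4:2, 5:4, 6:2, 7:4, 8:2, 9:4, 10:4, 11:4
Vertices with odd degree: 2, 3. An Eulerian circuit requires all degrees even.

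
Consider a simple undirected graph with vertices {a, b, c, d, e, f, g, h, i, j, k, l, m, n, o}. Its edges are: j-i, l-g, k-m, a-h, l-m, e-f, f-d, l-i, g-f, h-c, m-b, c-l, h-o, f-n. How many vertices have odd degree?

Degrees: a:1, b:1, c:2, d:1, e:1, f:4, g:2, h:3, i:2, j:1, k:1, l:4, m:3, n:1, o:1
Odd-degree vertices: a, b, d, e, h, j, k, m, n, o.

10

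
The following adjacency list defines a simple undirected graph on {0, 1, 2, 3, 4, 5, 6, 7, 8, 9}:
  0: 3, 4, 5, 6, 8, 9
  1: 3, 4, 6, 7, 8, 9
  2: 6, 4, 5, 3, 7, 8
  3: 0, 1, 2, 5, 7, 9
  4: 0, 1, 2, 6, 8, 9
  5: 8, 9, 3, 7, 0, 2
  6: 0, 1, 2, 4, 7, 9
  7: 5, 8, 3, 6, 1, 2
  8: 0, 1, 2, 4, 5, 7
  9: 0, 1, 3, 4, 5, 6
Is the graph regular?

Yes

Degrees: 0:6, 1:6, 2:6, 3:6, 4:6, 5:6, 6:6, 7:6, 8:6, 9:6
Every vertex has degree 6, so the graph is 6-regular.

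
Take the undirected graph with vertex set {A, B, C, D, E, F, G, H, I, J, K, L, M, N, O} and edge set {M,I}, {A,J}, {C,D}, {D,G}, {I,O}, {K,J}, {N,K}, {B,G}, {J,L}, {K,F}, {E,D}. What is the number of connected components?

4

Component: {H}
Component: {I, M, O}
Component: {B, C, D, E, G}
Component: {A, F, J, K, L, N}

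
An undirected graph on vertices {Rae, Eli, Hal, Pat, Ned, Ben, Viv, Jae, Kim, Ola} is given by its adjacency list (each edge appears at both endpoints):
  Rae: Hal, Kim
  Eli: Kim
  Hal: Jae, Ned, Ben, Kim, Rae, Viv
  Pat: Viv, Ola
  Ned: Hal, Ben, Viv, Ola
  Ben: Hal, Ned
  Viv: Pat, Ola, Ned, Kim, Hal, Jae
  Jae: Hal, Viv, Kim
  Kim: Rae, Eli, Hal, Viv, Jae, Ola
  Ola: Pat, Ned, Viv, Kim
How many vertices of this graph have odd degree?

2

Degrees: Rae:2, Eli:1, Hal:6, Pat:2, Ned:4, Ben:2, Viv:6, Jae:3, Kim:6, Ola:4
Odd-degree vertices: Eli, Jae.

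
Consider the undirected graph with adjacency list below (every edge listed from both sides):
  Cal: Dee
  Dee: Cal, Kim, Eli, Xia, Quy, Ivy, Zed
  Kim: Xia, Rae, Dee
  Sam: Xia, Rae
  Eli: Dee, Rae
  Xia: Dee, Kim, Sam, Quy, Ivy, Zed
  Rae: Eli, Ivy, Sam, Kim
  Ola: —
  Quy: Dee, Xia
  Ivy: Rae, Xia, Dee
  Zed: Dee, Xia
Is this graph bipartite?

The cycle Dee-Xia-Zed-Dee has length 3, which is odd, so the graph is not bipartite.

No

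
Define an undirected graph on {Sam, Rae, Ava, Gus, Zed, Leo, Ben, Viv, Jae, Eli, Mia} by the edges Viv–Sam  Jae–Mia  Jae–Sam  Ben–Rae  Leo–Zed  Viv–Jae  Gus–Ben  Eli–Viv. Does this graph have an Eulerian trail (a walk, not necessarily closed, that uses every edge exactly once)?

No

Degrees: Sam:2, Rae:1, Ava:0, Gus:1, Zed:1, Leo:1, Ben:2, Viv:3, Jae:3, Eli:1, Mia:1
Odd-degree vertices: Rae, Gus, Zed, Leo, Viv, Jae, Eli, Mia (8 total).
An Eulerian trail requires 0 or 2 odd-degree vertices; here there are 8.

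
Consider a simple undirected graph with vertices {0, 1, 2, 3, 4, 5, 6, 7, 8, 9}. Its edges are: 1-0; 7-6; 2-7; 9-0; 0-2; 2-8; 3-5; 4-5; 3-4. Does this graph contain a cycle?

Yes

|V| = 10, |E| = 9, number of components = 2.
One cycle is 3-5-4-3.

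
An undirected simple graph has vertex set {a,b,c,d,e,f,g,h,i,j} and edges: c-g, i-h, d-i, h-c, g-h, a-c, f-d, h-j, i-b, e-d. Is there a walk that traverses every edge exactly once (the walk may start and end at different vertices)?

Degrees: a:1, b:1, c:3, d:3, e:1, f:1, g:2, h:4, i:3, j:1
Odd-degree vertices: a, b, c, d, e, f, i, j (8 total).
An Eulerian trail requires 0 or 2 odd-degree vertices; here there are 8.

No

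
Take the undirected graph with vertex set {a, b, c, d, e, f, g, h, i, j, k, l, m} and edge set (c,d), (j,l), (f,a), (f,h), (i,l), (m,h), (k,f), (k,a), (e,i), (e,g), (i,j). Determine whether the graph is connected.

Component: {b}
Component: {c, d}
Component: {a, f, h, k, m}
Component: {e, g, i, j, l}
There are 4 separate components, so the graph is not connected.

No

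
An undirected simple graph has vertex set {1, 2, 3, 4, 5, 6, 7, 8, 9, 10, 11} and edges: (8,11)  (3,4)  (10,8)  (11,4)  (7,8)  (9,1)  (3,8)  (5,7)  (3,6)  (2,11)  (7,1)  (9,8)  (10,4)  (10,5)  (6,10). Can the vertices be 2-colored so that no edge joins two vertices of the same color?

A valid 2-coloring puts {3, 7, 9, 10, 11} on one side and {1, 2, 4, 5, 6, 8} on the other; every edge crosses between the two sides.

Yes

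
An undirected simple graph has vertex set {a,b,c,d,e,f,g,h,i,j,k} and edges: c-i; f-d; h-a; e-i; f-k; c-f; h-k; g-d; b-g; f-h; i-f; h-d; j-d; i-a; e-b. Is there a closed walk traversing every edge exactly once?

No

Degrees: a:2, b:2, c:2, d:4, e:2, f:5, g:2, h:4, i:4, j:1, k:2
f, j have odd degree; an Eulerian circuit needs every degree to be even, so none exists.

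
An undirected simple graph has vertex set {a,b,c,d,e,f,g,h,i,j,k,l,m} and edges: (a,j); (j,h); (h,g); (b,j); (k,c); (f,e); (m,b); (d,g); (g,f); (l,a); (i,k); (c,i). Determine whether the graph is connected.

No

Component: {c, i, k}
Component: {a, b, d, e, f, g, h, j, l, m}
There are 2 separate components, so the graph is not connected.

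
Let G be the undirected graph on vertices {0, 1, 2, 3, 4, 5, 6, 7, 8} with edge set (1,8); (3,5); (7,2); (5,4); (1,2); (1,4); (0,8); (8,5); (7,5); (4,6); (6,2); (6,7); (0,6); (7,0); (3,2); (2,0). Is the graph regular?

Degrees: 0:4, 1:3, 2:5, 3:2, 4:3, 5:4, 6:4, 7:4, 8:3
Degrees are not all equal (e.g. deg(3)=2 but deg(2)=5); not regular.

No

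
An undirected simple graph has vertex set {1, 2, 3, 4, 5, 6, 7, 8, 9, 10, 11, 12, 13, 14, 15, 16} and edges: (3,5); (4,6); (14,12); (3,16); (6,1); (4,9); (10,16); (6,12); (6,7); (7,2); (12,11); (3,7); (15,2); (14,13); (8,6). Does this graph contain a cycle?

The graph has 16 vertices, 15 edges, and 1 connected component.
Since 15 = 16 - 1, the graph is a forest and contains no cycle.

No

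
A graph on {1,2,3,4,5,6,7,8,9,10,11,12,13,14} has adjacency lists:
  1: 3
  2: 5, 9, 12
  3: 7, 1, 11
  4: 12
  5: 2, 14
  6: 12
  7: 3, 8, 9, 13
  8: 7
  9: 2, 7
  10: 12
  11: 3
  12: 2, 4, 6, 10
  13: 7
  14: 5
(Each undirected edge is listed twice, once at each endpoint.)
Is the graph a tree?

|V| = 14, |E| = 13.
It is connected with exactly 13 edges, hence acyclic — it is a tree.

Yes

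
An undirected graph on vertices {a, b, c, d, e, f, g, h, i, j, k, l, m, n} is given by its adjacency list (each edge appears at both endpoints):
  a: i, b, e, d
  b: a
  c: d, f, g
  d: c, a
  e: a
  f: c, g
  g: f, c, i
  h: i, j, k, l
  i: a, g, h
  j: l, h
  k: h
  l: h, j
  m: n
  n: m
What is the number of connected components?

Component: {m, n}
Component: {a, b, c, d, e, f, g, h, i, j, k, l}

2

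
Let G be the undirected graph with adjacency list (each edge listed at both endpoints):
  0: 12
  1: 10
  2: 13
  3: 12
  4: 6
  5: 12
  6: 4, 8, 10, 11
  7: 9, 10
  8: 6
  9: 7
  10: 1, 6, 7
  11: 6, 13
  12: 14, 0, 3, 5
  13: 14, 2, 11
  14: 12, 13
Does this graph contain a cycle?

The graph has 15 vertices, 14 edges, and 1 connected component.
Since 14 = 15 - 1, the graph is a forest and contains no cycle.

No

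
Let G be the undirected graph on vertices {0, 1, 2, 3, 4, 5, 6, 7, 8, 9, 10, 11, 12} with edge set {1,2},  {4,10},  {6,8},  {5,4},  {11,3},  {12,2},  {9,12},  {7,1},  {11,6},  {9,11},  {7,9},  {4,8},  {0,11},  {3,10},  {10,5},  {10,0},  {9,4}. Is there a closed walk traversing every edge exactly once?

Yes

Degrees: 0:2, 1:2, 2:2, 3:2, 4:4, 5:2, 6:2, 7:2, 8:2, 9:4, 10:4, 11:4, 12:2
All degrees are even and the non-isolated vertices are connected — an Eulerian circuit exists.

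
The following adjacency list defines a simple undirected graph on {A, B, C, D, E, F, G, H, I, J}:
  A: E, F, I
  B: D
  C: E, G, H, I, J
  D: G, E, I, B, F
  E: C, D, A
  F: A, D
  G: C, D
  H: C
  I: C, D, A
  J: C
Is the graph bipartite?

Yes

Color {B, E, F, G, H, I, J} black and {A, C, D} white. No edge joins two same-colored vertices, so the graph is bipartite.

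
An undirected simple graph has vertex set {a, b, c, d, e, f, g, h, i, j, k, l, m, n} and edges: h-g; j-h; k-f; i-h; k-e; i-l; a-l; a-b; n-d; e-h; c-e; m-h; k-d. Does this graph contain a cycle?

The graph has 14 vertices, 13 edges, and 1 connected component.
A forest on 14 vertices with 1 component has exactly 13 edges, which matches — so no cycle.

No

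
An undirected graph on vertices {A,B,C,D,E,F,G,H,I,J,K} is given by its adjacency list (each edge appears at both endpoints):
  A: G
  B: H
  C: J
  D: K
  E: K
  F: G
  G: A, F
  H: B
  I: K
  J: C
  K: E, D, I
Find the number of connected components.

4

Component: {B, H}
Component: {C, J}
Component: {A, F, G}
Component: {D, E, I, K}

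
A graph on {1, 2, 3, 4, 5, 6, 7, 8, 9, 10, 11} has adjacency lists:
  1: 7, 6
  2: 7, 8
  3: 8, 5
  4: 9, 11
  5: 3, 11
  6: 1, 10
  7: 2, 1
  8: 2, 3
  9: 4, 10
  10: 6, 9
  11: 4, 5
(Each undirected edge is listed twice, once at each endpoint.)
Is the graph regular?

Degrees: 1:2, 2:2, 3:2, 4:2, 5:2, 6:2, 7:2, 8:2, 9:2, 10:2, 11:2
Every vertex has degree 2, so the graph is 2-regular.

Yes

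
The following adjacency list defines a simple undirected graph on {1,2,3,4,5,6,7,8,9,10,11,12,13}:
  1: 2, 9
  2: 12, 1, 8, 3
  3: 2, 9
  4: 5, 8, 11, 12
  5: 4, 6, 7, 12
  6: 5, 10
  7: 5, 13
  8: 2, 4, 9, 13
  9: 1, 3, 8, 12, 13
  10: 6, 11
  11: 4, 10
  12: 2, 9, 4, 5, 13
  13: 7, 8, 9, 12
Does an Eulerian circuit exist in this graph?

Degrees: 1:2, 2:4, 3:2, 4:4, 5:4, 6:2, 7:2, 8:4, 9:5, 10:2, 11:2, 12:5, 13:4
Vertices with odd degree: 9, 12. An Eulerian circuit requires all degrees even.

No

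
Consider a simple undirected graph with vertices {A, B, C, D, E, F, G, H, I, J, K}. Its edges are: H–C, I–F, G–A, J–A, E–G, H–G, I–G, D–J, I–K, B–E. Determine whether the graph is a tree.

Yes

The graph has 11 vertices and 10 edges.
Connected and |E| = |V| - 1, which characterizes a tree.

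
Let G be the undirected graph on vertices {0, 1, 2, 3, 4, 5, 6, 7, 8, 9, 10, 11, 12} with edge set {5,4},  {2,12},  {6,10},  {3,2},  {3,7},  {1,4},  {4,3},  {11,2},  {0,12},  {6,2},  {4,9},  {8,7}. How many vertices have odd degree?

Degrees: 0:1, 1:1, 2:4, 3:3, 4:4, 5:1, 6:2, 7:2, 8:1, 9:1, 10:1, 11:1, 12:2
Odd-degree vertices: 0, 1, 3, 5, 8, 9, 10, 11.

8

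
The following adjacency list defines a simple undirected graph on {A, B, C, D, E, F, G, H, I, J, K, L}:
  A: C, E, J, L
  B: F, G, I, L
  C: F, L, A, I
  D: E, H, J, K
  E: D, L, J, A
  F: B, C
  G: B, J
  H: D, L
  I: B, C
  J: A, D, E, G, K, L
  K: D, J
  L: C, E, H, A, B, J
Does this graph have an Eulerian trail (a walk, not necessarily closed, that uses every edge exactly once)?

Degrees: A:4, B:4, C:4, D:4, E:4, F:2, G:2, H:2, I:2, J:6, K:2, L:6
Odd-degree vertices: none (0 total).
With 0 odd-degree vertices and all edges in one connected piece, an Eulerian trail exists.

Yes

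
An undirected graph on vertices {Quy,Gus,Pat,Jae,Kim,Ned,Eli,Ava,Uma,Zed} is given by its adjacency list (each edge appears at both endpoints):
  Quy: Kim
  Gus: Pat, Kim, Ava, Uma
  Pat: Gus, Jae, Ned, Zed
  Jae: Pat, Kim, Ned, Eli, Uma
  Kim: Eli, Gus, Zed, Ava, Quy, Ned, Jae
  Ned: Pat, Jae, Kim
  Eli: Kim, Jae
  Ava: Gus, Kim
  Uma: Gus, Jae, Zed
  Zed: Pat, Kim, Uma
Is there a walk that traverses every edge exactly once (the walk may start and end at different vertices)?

Degrees: Quy:1, Gus:4, Pat:4, Jae:5, Kim:7, Ned:3, Eli:2, Ava:2, Uma:3, Zed:3
Odd-degree vertices: Quy, Jae, Kim, Ned, Uma, Zed (6 total).
An Eulerian trail requires 0 or 2 odd-degree vertices; here there are 6.

No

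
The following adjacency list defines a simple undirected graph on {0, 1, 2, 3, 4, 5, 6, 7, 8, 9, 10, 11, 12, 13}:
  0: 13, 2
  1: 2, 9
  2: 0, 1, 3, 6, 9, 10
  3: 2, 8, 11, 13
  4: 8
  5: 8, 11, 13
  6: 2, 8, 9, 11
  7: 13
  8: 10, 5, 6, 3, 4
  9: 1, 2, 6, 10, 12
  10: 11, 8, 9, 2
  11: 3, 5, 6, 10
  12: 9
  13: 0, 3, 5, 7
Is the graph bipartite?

1-9-2-1 is an odd cycle (length 3), and a bipartite graph can contain only even cycles.

No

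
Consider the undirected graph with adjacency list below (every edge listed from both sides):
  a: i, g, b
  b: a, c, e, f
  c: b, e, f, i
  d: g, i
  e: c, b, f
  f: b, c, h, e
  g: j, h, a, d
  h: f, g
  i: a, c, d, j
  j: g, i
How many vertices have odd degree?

2

Degrees: a:3, b:4, c:4, d:2, e:3, f:4, g:4, h:2, i:4, j:2
Odd-degree vertices: a, e.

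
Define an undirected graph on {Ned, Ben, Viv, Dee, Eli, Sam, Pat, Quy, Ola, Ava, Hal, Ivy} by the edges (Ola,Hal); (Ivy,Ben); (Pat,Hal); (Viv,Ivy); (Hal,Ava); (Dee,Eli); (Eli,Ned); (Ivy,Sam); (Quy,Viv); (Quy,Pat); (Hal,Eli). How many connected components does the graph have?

Component: {Ned, Ben, Viv, Dee, Eli, Sam, Pat, Quy, Ola, Ava, Hal, Ivy}

1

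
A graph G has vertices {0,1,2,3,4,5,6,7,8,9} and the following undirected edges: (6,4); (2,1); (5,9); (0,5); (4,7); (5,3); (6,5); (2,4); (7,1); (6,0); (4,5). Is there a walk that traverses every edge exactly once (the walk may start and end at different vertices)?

Degrees: 0:2, 1:2, 2:2, 3:1, 4:4, 5:5, 6:3, 7:2, 8:0, 9:1
Odd-degree vertices: 3, 5, 6, 9 (4 total).
An Eulerian trail requires 0 or 2 odd-degree vertices; here there are 4.

No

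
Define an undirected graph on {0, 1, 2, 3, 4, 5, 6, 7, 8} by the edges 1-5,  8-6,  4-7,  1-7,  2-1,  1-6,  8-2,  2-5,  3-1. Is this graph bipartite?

2-5-1-2 is an odd cycle (length 3), and a bipartite graph can contain only even cycles.

No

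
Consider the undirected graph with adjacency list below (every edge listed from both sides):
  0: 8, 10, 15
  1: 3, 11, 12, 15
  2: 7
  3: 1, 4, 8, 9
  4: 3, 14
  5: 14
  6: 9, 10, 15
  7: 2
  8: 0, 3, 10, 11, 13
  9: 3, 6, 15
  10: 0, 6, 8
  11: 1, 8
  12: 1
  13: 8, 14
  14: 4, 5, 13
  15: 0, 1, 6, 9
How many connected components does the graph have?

2

Component: {2, 7}
Component: {0, 1, 3, 4, 5, 6, 8, 9, 10, 11, 12, 13, 14, 15}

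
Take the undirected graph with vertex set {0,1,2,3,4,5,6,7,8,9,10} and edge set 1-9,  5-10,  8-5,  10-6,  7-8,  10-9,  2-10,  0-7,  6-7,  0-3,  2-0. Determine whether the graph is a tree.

|V| = 11, |E| = 11.
It splits into 2 components, so it cannot be a tree.

No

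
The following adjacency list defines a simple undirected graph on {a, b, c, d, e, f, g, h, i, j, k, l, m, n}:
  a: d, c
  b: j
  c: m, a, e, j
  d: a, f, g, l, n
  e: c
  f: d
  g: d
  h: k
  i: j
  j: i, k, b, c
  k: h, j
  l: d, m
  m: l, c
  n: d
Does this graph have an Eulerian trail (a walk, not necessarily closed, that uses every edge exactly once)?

No

Degrees: a:2, b:1, c:4, d:5, e:1, f:1, g:1, h:1, i:1, j:4, k:2, l:2, m:2, n:1
Odd-degree vertices: b, d, e, f, g, h, i, n (8 total).
With 8 odd-degree vertices (more than two), no single trail can use every edge.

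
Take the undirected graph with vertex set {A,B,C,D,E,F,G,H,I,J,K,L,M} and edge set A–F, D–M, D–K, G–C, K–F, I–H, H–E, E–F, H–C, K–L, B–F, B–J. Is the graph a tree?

The graph has 13 vertices and 12 edges.
Connected and |E| = |V| - 1, which characterizes a tree.

Yes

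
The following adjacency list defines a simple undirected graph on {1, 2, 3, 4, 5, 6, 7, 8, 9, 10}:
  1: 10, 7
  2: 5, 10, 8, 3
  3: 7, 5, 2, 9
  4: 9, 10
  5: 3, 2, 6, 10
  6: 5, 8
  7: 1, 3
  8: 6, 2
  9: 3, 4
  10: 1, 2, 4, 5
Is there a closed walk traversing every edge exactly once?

Yes

Degrees: 1:2, 2:4, 3:4, 4:2, 5:4, 6:2, 7:2, 8:2, 9:2, 10:4
Every vertex has even degree and the edges form a single connected piece, so an Eulerian circuit exists.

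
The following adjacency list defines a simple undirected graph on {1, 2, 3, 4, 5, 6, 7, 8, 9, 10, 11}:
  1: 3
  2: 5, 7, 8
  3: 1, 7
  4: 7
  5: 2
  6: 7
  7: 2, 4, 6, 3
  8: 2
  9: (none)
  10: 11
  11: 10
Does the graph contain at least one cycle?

No

The graph has 11 vertices, 8 edges, and 3 connected components.
Since 8 = 11 - 3, the graph is a forest and contains no cycle.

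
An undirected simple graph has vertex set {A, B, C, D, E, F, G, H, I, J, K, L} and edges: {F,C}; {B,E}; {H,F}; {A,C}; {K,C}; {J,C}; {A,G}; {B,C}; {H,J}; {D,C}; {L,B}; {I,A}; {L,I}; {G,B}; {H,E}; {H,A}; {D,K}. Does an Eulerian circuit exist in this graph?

Degrees: A:4, B:4, C:6, D:2, E:2, F:2, G:2, H:4, I:2, J:2, K:2, L:2
Every vertex has even degree and the edges form a single connected piece, so an Eulerian circuit exists.

Yes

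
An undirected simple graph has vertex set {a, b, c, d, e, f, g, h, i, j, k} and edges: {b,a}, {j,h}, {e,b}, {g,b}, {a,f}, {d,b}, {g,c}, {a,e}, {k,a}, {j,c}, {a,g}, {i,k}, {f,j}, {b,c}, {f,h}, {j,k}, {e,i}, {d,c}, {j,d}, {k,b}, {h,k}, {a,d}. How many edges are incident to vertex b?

Neighbors of b: a, c, d, e, g, k.

6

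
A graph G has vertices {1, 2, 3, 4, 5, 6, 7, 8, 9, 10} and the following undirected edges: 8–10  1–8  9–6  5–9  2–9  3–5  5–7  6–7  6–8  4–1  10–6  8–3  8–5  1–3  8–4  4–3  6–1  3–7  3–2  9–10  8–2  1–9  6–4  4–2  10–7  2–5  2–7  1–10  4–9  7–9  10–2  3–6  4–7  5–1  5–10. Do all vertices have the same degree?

Yes

Degrees: 1:7, 2:7, 3:7, 4:7, 5:7, 6:7, 7:7, 8:7, 9:7, 10:7
Every vertex has degree 7, so the graph is 7-regular.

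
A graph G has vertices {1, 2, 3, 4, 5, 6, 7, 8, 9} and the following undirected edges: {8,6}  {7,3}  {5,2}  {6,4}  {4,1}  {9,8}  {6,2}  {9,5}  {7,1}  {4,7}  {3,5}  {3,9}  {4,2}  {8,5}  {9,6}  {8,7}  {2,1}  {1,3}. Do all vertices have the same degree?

Degrees: 1:4, 2:4, 3:4, 4:4, 5:4, 6:4, 7:4, 8:4, 9:4
Every vertex has degree 4, so the graph is 4-regular.

Yes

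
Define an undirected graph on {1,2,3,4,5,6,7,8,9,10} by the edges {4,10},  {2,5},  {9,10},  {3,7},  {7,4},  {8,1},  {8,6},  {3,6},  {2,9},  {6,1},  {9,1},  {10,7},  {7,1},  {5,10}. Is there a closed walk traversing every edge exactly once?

Degrees: 1:4, 2:2, 3:2, 4:2, 5:2, 6:3, 7:4, 8:2, 9:3, 10:4
Vertices with odd degree: 6, 9. An Eulerian circuit requires all degrees even.

No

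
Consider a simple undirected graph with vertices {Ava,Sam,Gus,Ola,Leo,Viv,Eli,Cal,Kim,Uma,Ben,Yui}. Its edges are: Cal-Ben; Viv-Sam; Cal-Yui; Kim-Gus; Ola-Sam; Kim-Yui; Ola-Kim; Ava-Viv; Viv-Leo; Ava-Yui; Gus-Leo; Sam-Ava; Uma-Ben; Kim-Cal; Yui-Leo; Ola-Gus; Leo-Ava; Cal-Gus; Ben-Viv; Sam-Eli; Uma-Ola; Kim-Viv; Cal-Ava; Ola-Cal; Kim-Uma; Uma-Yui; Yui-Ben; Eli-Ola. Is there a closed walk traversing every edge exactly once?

No

Degrees: Ava:5, Sam:4, Gus:4, Ola:6, Leo:4, Viv:5, Eli:2, Cal:6, Kim:6, Uma:4, Ben:4, Yui:6
Ava, Viv have odd degree; an Eulerian circuit needs every degree to be even, so none exists.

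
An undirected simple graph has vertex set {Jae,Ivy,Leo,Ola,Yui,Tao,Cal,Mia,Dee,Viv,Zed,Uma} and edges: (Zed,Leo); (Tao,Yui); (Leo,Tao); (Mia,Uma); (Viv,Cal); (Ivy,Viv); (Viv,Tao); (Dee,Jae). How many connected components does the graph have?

4

Component: {Ola}
Component: {Jae, Dee}
Component: {Mia, Uma}
Component: {Ivy, Leo, Yui, Tao, Cal, Viv, Zed}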